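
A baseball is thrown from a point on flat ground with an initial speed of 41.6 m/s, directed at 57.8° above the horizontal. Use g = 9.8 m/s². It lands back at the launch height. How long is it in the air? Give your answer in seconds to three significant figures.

Horizontal component vₓ = 41.60 cos 57.8° = 22.17 m/s; vertical v_y0 = 41.60 sin 57.8° = 35.20 m/s.
It returns to y = 0 when t = 2 v_y0 / g = 2(35.20)/9.80 = 7.184 s.

7.18 s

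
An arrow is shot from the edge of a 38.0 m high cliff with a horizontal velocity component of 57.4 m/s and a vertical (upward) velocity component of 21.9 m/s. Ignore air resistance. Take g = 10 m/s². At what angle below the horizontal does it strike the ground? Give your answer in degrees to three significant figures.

With up positive and y = 0 at the ground: y(t) = 38.0 + (21.90) t − 5.000 t². Setting y = 0 and taking the positive root: t = [21.90 + √(21.90² + 2·10.0·38.0)] / 10.0 = (21.90 + 35.21) / 10.0 = 5.711 s.
At impact: v_y = v_y0 − g t = −35.21 m/s; vₓ = 57.40 m/s.
Angle below horizontal: arctan(|v_y|/vₓ) = arctan(35.21/57.40) = 31.52°.

31.5°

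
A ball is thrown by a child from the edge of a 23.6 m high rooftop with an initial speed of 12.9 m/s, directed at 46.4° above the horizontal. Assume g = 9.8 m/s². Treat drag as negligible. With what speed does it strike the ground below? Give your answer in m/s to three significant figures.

Horizontal component vₓ = 12.90 cos 46.4° = 8.896 m/s; vertical v_y0 = 12.90 sin 46.4° = 9.342 m/s.
With up positive and y = 0 at the ground: y(t) = 23.6 + (9.342) t − 4.900 t². Setting y = 0 and taking the positive root: t = [9.342 + √(9.342² + 2·9.80·23.6)] / 9.80 = (9.342 + 23.45) / 9.80 = 3.346 s.
Vertical velocity at impact: v_y = v_y0 − g t = 9.342 − 9.80 × 3.346 = −23.45 m/s.
Speed: |v| = √(vₓ² + v_y²) = √(8.896² + 23.45²) = 25.08 m/s.

25.1 m/s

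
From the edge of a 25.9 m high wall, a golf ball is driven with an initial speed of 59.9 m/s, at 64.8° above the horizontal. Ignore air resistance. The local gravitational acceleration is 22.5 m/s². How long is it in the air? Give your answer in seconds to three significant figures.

Resolve: vₓ = 59.90 cos 64.8° = 25.50 m/s and v_y0 = 59.90 sin 64.8° = 54.20 m/s.
With up positive and y = 0 at the ground: y(t) = 25.9 + (54.20) t − 11.25 t². Setting y = 0 and taking the positive root: t = [54.20 + √(54.20² + 2·22.5·25.9)] / 22.5 = (54.20 + 64.06) / 22.5 = 5.256 s.

5.26 s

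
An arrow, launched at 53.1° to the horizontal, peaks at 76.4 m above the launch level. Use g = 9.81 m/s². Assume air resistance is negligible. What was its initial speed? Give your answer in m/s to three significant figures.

At the peak v_y = 0, so v_y0 = √(2gH) = √(2 × 9.81 × 76.4) = 38.72 m/s.
v_y0 = v₀ sin θ ⇒ v₀ = 38.72 / sin 53.1° = 48.41 m/s.

48.4 m/s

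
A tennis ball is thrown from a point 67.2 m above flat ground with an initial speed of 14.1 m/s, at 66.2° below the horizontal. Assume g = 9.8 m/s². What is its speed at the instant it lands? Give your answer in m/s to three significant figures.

38.9 m/s

Components: vₓ = 14.10 cos 66.2° = 5.690 m/s, v_y0 = −12.90 m/s (downward).
The projectile lands when y = 67.2 + (−12.90) t − ½·9.80·t² = 0. Positive root: t = (−12.90 + √(12.90² + 2·9.80·67.2)) / 9.80 = (−12.90 + 38.52) / 9.80 = 2.614 s.
Vertical velocity at impact: v_y = v_y0 − g t = −12.90 − 9.80 × 2.614 = −38.52 m/s.
Speed: |v| = √(vₓ² + v_y²) = √(5.690² + 38.52²) = 38.93 m/s.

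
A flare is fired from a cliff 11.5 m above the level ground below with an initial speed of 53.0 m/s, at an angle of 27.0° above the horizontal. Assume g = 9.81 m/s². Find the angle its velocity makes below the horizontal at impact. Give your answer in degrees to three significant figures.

Resolve: vₓ = 53.00 cos 27.0° = 47.22 m/s and v_y0 = 53.00 sin 27.0° = 24.06 m/s.
With up positive and y = 0 at the ground: y(t) = 11.5 + (24.06) t − 4.905 t². Setting y = 0 and taking the positive root: t = [24.06 + √(24.06² + 2·9.81·11.5)] / 9.81 = (24.06 + 28.37) / 9.81 = 5.344 s.
At impact: v_y = v_y0 − g t = −28.37 m/s; vₓ = 47.22 m/s.
Angle below horizontal: arctan(|v_y|/vₓ) = arctan(28.37/47.22) = 30.99°.

31.0°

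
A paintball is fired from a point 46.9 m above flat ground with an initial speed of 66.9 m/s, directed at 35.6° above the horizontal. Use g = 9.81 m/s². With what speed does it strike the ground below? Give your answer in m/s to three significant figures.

Horizontal component vₓ = 66.90 cos 35.6° = 54.40 m/s; vertical v_y0 = 66.90 sin 35.6° = 38.94 m/s.
Vertical motion (up positive, ground at y = 0): 4.905 t² − (38.94) t − 46.9 = 0, so t = (38.94 + √(38.94² + 2·9.81·46.9)) / 9.81 = (38.94 + 49.36) / 9.81 = 9.002 s.
Vertical velocity at impact: v_y = v_y0 − g t = 38.94 − 9.81 × 9.002 = −49.36 m/s.
Speed: |v| = √(vₓ² + v_y²) = √(54.40² + 49.36²) = 73.46 m/s.

73.5 m/s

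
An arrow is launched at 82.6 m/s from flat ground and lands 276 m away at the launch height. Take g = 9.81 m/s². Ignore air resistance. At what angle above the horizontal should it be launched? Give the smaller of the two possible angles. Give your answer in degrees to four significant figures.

Level-ground range R = v₀² sin(2θ)/g ⇒ sin(2θ) = gR/v₀² = 9.81 × 276 / 82.6² = 0.3968.
2θ = 23.38° or 180° − 23.38° = 156.6°, so θ = 11.69° or 78.31°.
The smaller angle is 11.69°.

11.69°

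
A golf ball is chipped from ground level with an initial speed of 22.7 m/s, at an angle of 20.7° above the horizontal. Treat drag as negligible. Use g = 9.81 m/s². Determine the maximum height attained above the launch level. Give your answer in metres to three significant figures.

vₓ = 22.70 cos 20.7° = 21.23 m/s; v_y0 = 22.70 sin 20.7° = 8.024 m/s.
At the apex v_y = 0, so H = v_y0²/(2g) = 8.024²/19.62 = 3.281 m.

3.28 m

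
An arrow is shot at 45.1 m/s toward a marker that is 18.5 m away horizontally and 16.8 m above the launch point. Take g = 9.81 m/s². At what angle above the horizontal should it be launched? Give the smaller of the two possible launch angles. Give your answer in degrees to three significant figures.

44.9°

Trajectory: y = x tanθ − g x² (1 + tan²θ)/(2v₀²). With x = 18.5, y = 16.8, v₀ = 45.1, g = 9.81:
0.8253 tan²θ − 18.5 tanθ + (17.63) = 0.
tanθ = [18.5 ± √(18.5² − 4 × 0.8253 × (17.63))] / (2 × 0.8253) = (18.5 ± 16.85) / 1.651, giving tanθ = 0.9971 or 21.42.
θ = 44.92° or 87.33°; the smaller is 44.92°.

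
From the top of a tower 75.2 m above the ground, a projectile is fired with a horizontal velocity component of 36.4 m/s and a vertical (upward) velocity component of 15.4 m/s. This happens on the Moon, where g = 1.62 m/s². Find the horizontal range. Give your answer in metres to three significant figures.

839 m

Vertical motion (up positive, ground at y = 0): 0.8100 t² − (15.40) t − 75.2 = 0, so t = (15.40 + √(15.40² + 2·1.62·75.2)) / 1.62 = (15.40 + 21.93) / 1.62 = 23.04 s.
Horizontal distance: R = vₓ t = 36.40 × 23.04 = 838.7 m.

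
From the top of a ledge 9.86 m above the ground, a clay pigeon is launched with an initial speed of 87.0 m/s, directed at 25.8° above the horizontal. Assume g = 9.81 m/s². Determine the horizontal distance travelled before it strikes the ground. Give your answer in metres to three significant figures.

624 m

Components: vₓ = 87.00 cos 25.8° = 78.33 m/s, v_y0 = 87.00 sin 25.8° = 37.87 m/s.
Vertical motion (up positive, ground at y = 0): 4.905 t² − (37.87) t − 9.86 = 0, so t = (37.87 + √(37.87² + 2·9.81·9.86)) / 9.81 = (37.87 + 40.34) / 9.81 = 7.972 s.
Horizontal distance: R = vₓ t = 78.33 × 7.972 = 624.4 m.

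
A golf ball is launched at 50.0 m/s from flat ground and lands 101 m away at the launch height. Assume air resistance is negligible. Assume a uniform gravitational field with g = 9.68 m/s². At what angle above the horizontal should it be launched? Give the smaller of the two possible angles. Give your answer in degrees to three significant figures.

11.5°

Level-ground range R = v₀² sin(2θ)/g ⇒ sin(2θ) = gR/v₀² = 9.68 × 101 / 50.0² = 0.3911.
2θ = 23.02° or 180° − 23.02° = 157.0°, so θ = 11.51° or 78.49°.
The smaller angle is 11.51°.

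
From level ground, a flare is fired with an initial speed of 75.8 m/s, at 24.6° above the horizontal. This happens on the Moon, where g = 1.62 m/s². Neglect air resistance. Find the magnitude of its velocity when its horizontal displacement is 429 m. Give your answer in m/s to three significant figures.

72.2 m/s

Resolve: vₓ = 75.80 cos 24.6° = 68.92 m/s and v_y0 = 75.80 sin 24.6° = 31.55 m/s.
x = vₓ t ⇒ t = 429/68.92 = 6.225 s.
Vertical velocity there: v_y = v_y0 − g t = 31.55 − 1.62 × 6.225 = 21.47 m/s.
Speed: √(vₓ² + v_y²) = √(68.92² + 21.47²) = 72.19 m/s.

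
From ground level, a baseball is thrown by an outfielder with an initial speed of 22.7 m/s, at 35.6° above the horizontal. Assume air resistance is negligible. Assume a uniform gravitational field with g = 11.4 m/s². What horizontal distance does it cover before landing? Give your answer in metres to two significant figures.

43 m

vₓ = 22.70 cos 35.6° = 18.46 m/s; v_y0 = 22.70 sin 35.6° = 13.21 m/s.
Time aloft: T = 2 v_y0 / g = 2 × 13.21 / 11.4 = 2.318 s.
Range: R = vₓ T = 18.46 × 2.318 = 42.79 m.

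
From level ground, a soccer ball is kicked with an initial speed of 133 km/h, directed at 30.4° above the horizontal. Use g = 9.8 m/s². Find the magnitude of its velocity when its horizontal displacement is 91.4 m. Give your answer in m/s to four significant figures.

33.23 m/s

Convert: 133 km/h = 133/3.6 = 36.94 m/s.
Horizontal component vₓ = 36.94 cos 30.4° = 31.87 m/s; vertical v_y0 = 36.94 sin 30.4° = 18.70 m/s.
At x = 91.4 m, t = x/vₓ = 91.4/31.87 = 2.868 s.
Vertical velocity there: v_y = v_y0 − g t = 18.70 − 9.80 × 2.868 = −9.415 m/s.
Speed: √(vₓ² + v_y²) = √(31.87² + 9.415²) = 33.23 m/s.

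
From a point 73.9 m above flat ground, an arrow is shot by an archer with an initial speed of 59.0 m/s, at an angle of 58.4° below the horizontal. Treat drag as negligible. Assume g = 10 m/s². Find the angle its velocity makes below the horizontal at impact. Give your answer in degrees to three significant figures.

Horizontal component vₓ = 59.00 cos 58.4° = 30.92 m/s; vertical v_y0 = −50.25 m/s (downward).
The projectile lands when y = 73.9 + (−50.25) t − ½·10.0·t² = 0. Positive root: t = (−50.25 + √(50.25² + 2·10.0·73.9)) / 10.0 = (−50.25 + 63.27) / 10.0 = 1.302 s.
At impact: v_y = v_y0 − g t = −63.27 m/s; vₓ = 30.92 m/s.
Angle below horizontal: arctan(|v_y|/vₓ) = arctan(63.27/30.92) = 63.96°.

64.0°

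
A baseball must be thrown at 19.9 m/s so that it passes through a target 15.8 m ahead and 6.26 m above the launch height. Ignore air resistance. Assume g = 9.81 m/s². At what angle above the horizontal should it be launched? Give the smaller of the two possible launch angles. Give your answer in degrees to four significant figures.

Trajectory: y = x tanθ − g x² (1 + tan²θ)/(2v₀²). With x = 15.8, y = 6.26, v₀ = 19.9, g = 9.81:
3.092 tan²θ − 15.8 tanθ + (9.352) = 0.
tanθ = [15.8 ± √(15.8² − 4 × 3.092 × (9.352))] / (2 × 3.092) = (15.8 ± 11.57) / 6.184, giving tanθ = 0.6833 or 4.427.
θ = 34.34° or 77.27°; the smaller is 34.34°.

34.34°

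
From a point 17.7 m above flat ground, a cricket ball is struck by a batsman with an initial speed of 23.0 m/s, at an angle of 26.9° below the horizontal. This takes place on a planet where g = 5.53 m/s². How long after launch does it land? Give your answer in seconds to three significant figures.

1.27 s

vₓ = 23.00 cos 26.9° = 20.51 m/s; v_y0 = −10.41 m/s (downward).
With up positive and y = 0 at the ground: y(t) = 17.7 + (−10.41) t − 2.765 t². Setting y = 0 and taking the positive root: t = [−10.41 + √(10.41² + 2·5.53·17.7)] / 5.53 = (−10.41 + 17.44) / 5.53 = 1.271 s.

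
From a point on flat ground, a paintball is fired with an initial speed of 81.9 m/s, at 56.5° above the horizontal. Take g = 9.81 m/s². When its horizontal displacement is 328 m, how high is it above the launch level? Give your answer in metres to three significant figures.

237 m

Resolve: vₓ = 81.90 cos 56.5° = 45.20 m/s and v_y0 = 81.90 sin 56.5° = 68.30 m/s.
At x = 328 m, t = x/vₓ = 328/45.20 = 7.256 s.
Height: y = v_y0 t − ½ g t² = 68.30 × 7.256 − 4.905 × 7.256² = 495.6 − 258.2 = 237.3 m.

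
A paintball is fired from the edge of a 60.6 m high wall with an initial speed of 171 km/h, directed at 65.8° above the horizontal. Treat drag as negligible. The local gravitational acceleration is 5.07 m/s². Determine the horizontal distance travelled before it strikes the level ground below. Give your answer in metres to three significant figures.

358 m

Convert: 171 km/h = 171/3.6 = 47.50 m/s.
Components: vₓ = 47.50 cos 65.8° = 19.47 m/s, v_y0 = 47.50 sin 65.8° = 43.33 m/s.
The projectile lands when y = 60.6 + (43.33) t − ½·5.07·t² = 0. Positive root: t = (43.33 + √(43.33² + 2·5.07·60.6)) / 5.07 = (43.33 + 49.92) / 5.07 = 18.39 s.
Horizontal distance: R = vₓ t = 19.47 × 18.39 = 358.1 m.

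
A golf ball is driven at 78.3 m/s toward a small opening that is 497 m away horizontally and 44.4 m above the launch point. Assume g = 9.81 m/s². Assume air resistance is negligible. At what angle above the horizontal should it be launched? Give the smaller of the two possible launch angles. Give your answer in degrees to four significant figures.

Trajectory: y = x tanθ − g x² (1 + tan²θ)/(2v₀²). With x = 497, y = 44.4, v₀ = 78.3, g = 9.81:
197.6 tan²θ − 497 tanθ + (242.0) = 0.
tanθ = [497 ± √(497² − 4 × 197.6 × (242.0))] / (2 × 197.6) = (497 ± 236.0) / 395.2, giving tanθ = 0.6603 or 1.855.
θ = 33.44° or 61.67°; the smaller is 33.44°.

33.44°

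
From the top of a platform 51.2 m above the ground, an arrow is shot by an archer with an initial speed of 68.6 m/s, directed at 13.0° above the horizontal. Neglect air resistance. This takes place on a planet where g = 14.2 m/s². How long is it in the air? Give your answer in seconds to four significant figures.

3.984 s

vₓ = 68.60 cos 13.0° = 66.84 m/s; v_y0 = 68.60 sin 13.0° = 15.43 m/s.
With up positive and y = 0 at the ground: y(t) = 51.2 + (15.43) t − 7.100 t². Setting y = 0 and taking the positive root: t = [15.43 + √(15.43² + 2·14.2·51.2)] / 14.2 = (15.43 + 41.14) / 14.2 = 3.984 s.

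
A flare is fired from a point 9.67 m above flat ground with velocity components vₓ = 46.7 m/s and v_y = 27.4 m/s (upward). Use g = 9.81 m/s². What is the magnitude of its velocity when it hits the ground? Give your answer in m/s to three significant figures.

55.9 m/s

Vertical motion (up positive, ground at y = 0): 4.905 t² − (27.40) t − 9.67 = 0, so t = (27.40 + √(27.40² + 2·9.81·9.67)) / 9.81 = (27.40 + 30.67) / 9.81 = 5.919 s.
Vertical velocity at impact: v_y = v_y0 − g t = 27.40 − 9.81 × 5.919 = −30.67 m/s.
Speed: |v| = √(vₓ² + v_y²) = √(46.70² + 30.67²) = 55.87 m/s.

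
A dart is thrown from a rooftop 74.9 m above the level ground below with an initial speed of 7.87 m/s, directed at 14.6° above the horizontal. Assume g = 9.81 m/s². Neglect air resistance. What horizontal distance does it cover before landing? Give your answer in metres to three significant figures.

vₓ = 7.870 cos 14.6° = 7.616 m/s; v_y0 = 7.870 sin 14.6° = 1.984 m/s.
With up positive and y = 0 at the ground: y(t) = 74.9 + (1.984) t − 4.905 t². Setting y = 0 and taking the positive root: t = [1.984 + √(1.984² + 2·9.81·74.9)] / 9.81 = (1.984 + 38.39) / 9.81 = 4.115 s.
Horizontal distance: R = vₓ t = 7.616 × 4.115 = 31.34 m.

31.3 m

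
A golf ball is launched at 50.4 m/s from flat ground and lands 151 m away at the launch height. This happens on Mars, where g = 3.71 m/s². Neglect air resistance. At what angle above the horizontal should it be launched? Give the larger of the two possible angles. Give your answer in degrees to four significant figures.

Level-ground range R = v₀² sin(2θ)/g ⇒ sin(2θ) = gR/v₀² = 3.71 × 151 / 50.4² = 0.2205.
2θ = 12.74° or 180° − 12.74° = 167.3°, so θ = 6.370° or 83.63°.
The larger angle is 83.63°.

83.63°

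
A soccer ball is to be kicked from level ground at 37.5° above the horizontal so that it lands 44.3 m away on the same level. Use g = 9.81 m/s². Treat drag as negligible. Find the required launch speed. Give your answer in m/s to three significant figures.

Level-ground range: R = v₀² sin(2θ)/g, so v₀ = √(gR / sin 2θ).
v₀ = √(9.81 × 44.3 / sin 75.00°) = √(434.6 / 0.9659) = √449.91 = 21.21 m/s.

21.2 m/s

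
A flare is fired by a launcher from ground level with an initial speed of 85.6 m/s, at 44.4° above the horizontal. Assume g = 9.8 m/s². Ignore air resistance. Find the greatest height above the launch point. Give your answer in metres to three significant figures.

183 m

vₓ = 85.60 cos 44.4° = 61.16 m/s; v_y0 = 85.60 sin 44.4° = 59.89 m/s.
Maximum height: H = v_y0² / (2g) = 59.89² / (2 × 9.80) = 183.0 m.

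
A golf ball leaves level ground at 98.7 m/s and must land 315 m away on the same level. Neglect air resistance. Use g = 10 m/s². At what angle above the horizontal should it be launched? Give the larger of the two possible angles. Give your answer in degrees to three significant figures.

80.6°

R = v₀² sin 2θ / g gives sin 2θ = gR/v₀² = 10.0·315/98.7² = 0.3234.
2θ = 18.87° or 180° − 18.87° = 161.1°, so θ = 9.433° or 80.57°.
The larger angle is 80.57°.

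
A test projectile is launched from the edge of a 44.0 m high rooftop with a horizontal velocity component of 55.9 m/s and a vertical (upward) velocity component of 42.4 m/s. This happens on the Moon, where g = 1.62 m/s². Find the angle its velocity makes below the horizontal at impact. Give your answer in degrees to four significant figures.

The projectile lands when y = 44.0 + (42.40) t − ½·1.62·t² = 0. Positive root: t = (42.40 + √(42.40² + 2·1.62·44.0)) / 1.62 = (42.40 + 44.05) / 1.62 = 53.36 s.
At impact: v_y = v_y0 − g t = −44.05 m/s; vₓ = 55.90 m/s.
Angle below horizontal: arctan(|v_y|/vₓ) = arctan(44.05/55.90) = 38.24°.

38.24°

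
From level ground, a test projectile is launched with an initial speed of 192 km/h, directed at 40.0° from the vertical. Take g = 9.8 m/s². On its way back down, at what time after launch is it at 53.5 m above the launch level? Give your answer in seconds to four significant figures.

6.711 s

Convert: 192 km/h = 192/3.6 = 53.33 m/s.
Horizontal component vₓ = 53.33 sin 40.0° = 34.28 m/s; vertical v_y0 = 53.33 cos 40.0° = 40.86 m/s.
Set y = v_y0 t − ½ g t² = 53.5: 4.900 t² − 40.86 t + 53.5 = 0.
Quadratic formula: t = (40.86 ± √620.59) / 9.80 = (40.86 ± 24.91) / 9.80 → t = 1.627 s or 6.711 s.
The descending-branch root is 6.711 s.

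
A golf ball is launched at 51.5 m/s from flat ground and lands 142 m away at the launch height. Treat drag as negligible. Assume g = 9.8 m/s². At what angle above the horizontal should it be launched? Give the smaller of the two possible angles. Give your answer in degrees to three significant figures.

From R = (v₀²/g) sin 2θ: sin 2θ = 9.80 × 142 / 2652.2 = 0.5247.
2θ = 31.65° or 180° − 31.65° = 148.4°, so θ = 15.82° or 74.18°.
The smaller angle is 15.82°.

15.8°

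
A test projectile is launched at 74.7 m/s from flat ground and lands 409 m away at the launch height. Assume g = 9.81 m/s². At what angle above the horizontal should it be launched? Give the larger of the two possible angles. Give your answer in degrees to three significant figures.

67.0°

From R = (v₀²/g) sin 2θ: sin 2θ = 9.81 × 409 / 5580.1 = 0.7190.
2θ = 45.98° or 180° − 45.98° = 134.0°, so θ = 22.99° or 67.01°.
The larger angle is 67.01°.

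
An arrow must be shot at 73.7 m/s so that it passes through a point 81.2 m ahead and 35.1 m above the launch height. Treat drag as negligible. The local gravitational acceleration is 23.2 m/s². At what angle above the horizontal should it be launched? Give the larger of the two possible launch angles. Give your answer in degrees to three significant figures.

78.9°

Trajectory: y = x tanθ − g x² (1 + tan²θ)/(2v₀²). With x = 81.2, y = 35.1, v₀ = 73.7, g = 23.2:
14.08 tan²θ − 81.2 tanθ + (49.18) = 0.
tanθ = [81.2 ± √(81.2² − 4 × 14.08 × (49.18))] / (2 × 14.08) = (81.2 ± 61.83) / 28.16, giving tanθ = 0.6877 or 5.079.
θ = 34.52° or 78.86°; the larger is 78.86°.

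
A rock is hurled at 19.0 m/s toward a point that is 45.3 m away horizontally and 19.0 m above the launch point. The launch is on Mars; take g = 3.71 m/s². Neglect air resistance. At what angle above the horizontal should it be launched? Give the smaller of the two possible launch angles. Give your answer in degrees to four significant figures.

Trajectory: y = x tanθ − g x² (1 + tan²θ)/(2v₀²). With x = 45.3, y = 19.0, v₀ = 19.0, g = 3.71:
10.54 tan²θ − 45.3 tanθ + (29.54) = 0.
tanθ = [45.3 ± √(45.3² − 4 × 10.54 × (29.54))] / (2 × 10.54) = (45.3 ± 28.39) / 21.09, giving tanθ = 0.8019 or 3.494.
θ = 38.73° or 74.03°; the smaller is 38.73°.

38.73°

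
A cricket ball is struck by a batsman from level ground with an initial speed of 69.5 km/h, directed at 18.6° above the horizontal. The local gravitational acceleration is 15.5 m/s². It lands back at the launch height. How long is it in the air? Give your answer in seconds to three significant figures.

Convert: 69.5 km/h = 69.5/3.6 = 19.31 m/s.
Components: vₓ = 19.31 cos 18.6° = 18.30 m/s, v_y0 = 19.31 sin 18.6° = 6.158 m/s.
Time of flight on level ground: T = 2 v_y0 / g = 2 × 6.158 / 15.5 = 0.7945 s.

0.795 s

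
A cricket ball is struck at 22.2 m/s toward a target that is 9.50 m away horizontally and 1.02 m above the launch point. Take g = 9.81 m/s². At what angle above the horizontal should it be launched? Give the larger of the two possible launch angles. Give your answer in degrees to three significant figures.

Trajectory: y = x tanθ − g x² (1 + tan²θ)/(2v₀²). With x = 9.50, y = 1.02, v₀ = 22.2, g = 9.81:
0.8982 tan²θ − 9.50 tanθ + (1.918) = 0.
tanθ = [9.50 ± √(9.50² − 4 × 0.8982 × (1.918))] / (2 × 0.8982) = (9.50 ± 9.130) / 1.796, giving tanθ = 0.2059 or 10.37.
θ = 11.64° or 84.49°; the larger is 84.49°.

84.5°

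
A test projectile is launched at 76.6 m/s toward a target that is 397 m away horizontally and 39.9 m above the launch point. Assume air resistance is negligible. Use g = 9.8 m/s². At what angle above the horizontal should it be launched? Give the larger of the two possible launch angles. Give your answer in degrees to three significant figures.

Trajectory: y = x tanθ − g x² (1 + tan²θ)/(2v₀²). With x = 397, y = 39.9, v₀ = 76.6, g = 9.80:
131.6 tan²θ − 397 tanθ + (171.5) = 0.
tanθ = [397 ± √(397² − 4 × 131.6 × (171.5))] / (2 × 131.6) = (397 ± 259.4) / 263.2, giving tanθ = 0.5226 or 2.494.
θ = 27.59° or 68.15°; the larger is 68.15°.

68.1°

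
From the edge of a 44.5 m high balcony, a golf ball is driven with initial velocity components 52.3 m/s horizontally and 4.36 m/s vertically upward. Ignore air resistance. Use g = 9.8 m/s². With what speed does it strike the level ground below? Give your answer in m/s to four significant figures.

60.22 m/s

Vertical motion (up positive, ground at y = 0): 4.900 t² − (4.360) t − 44.5 = 0, so t = (4.360 + √(4.360² + 2·9.80·44.5)) / 9.80 = (4.360 + 29.85) / 9.80 = 3.491 s.
Vertical velocity at impact: v_y = v_y0 − g t = 4.360 − 9.80 × 3.491 = −29.85 m/s.
Speed: |v| = √(vₓ² + v_y²) = √(52.30² + 29.85²) = 60.22 m/s.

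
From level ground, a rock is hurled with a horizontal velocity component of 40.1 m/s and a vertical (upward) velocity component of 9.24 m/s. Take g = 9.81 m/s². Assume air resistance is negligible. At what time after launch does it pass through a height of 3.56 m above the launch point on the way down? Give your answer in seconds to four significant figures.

Require v_y0 t − ½ g t² = 3.56, i.e. 4.905 t² − 9.240 t + 3.56 = 0.
Quadratic formula: t = (9.240 ± √15.530) / 9.81 = (9.240 ± 3.941) / 9.81 → t = 0.5402 s or 1.344 s.
The descending-branch root is 1.344 s.

1.344 s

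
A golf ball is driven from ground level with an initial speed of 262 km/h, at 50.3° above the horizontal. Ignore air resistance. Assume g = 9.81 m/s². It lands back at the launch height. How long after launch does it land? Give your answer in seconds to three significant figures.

11.4 s

Convert: 262 km/h = 262/3.6 = 72.78 m/s.
Components: vₓ = 72.78 cos 50.3° = 46.49 m/s, v_y0 = 72.78 sin 50.3° = 56.00 m/s.
Time of flight on level ground: T = 2 v_y0 / g = 2 × 56.00 / 9.81 = 11.42 s.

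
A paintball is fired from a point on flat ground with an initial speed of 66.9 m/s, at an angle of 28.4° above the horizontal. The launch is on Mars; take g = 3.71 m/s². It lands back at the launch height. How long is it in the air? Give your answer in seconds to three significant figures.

17.2 s

Resolve: vₓ = 66.90 cos 28.4° = 58.85 m/s and v_y0 = 66.90 sin 28.4° = 31.82 m/s.
Time of flight on level ground: T = 2 v_y0 / g = 2 × 31.82 / 3.71 = 17.15 s.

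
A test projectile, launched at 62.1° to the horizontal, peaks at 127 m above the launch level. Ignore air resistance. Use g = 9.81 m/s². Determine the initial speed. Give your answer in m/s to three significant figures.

56.5 m/s

At the peak v_y = 0, so v_y0 = √(2gH) = √(2 × 9.81 × 127) = 49.92 m/s.
v_y0 = v₀ sin θ ⇒ v₀ = 49.92 / sin 62.1° = 56.48 m/s.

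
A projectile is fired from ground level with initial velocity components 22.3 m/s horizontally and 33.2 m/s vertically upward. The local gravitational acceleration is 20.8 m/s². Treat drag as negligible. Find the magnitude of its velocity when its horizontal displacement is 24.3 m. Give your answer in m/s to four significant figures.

24.66 m/s

x = vₓ t ⇒ t = 24.3/22.30 = 1.090 s.
Vertical velocity there: v_y = v_y0 − g t = 33.20 − 20.8 × 1.090 = 10.53 m/s.
Speed: √(vₓ² + v_y²) = √(22.30² + 10.53²) = 24.66 m/s.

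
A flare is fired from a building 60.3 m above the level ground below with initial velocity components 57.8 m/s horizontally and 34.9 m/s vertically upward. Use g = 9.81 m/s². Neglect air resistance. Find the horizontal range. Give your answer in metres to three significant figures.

Vertical motion (up positive, ground at y = 0): 4.905 t² − (34.90) t − 60.3 = 0, so t = (34.90 + √(34.90² + 2·9.81·60.3)) / 9.81 = (34.90 + 49.00) / 9.81 = 8.553 s.
Horizontal distance: R = vₓ t = 57.80 × 8.553 = 494.3 m.

494 m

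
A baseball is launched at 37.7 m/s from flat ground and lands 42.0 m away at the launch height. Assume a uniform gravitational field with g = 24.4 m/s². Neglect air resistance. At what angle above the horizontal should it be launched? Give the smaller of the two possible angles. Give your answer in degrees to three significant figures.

23.1°

From R = (v₀²/g) sin 2θ: sin 2θ = 24.4 × 42.0 / 1421.3 = 0.7210.
2θ = 46.14° or 180° − 46.14° = 133.9°, so θ = 23.07° or 66.93°.
The smaller angle is 23.07°.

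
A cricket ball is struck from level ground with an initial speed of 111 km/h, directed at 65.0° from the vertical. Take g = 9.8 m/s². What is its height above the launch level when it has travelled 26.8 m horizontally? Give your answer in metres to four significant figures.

Convert: 111 km/h = 111/3.6 = 30.83 m/s.
Horizontal component vₓ = 30.83 sin 65.0° = 27.94 m/s; vertical v_y0 = 30.83 cos 65.0° = 13.03 m/s.
x = vₓ t ⇒ t = 26.8/27.94 = 0.9590 s.
Height: y = v_y0 t − ½ g t² = 13.03 × 0.9590 − 4.900 × 0.9590² = 12.50 − 4.507 = 7.990 m.

7.990 m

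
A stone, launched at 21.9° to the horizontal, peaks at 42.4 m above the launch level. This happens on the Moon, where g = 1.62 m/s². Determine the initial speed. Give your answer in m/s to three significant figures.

At the peak v_y = 0, so v_y0 = √(2gH) = √(2 × 1.62 × 42.4) = 11.72 m/s.
v_y0 = v₀ sin θ ⇒ v₀ = 11.72 / sin 21.9° = 31.42 m/s.

31.4 m/s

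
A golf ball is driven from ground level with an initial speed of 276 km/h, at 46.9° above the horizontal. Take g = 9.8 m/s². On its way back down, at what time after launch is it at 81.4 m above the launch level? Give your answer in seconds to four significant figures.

9.714 s

Convert: 276 km/h = 276/3.6 = 76.67 m/s.
Horizontal component vₓ = 76.67 cos 46.9° = 52.38 m/s; vertical v_y0 = 76.67 sin 46.9° = 55.98 m/s.
Height y(t) = 55.98 t − 4.900 t² = 81.4 gives 4.900 t² − 55.98 t + 81.4 = 0.
t = [55.98 ± √(55.98² − 2·9.80·81.4)] / 9.80 = (55.98 ± 39.22) / 9.80, so t = 1.710 s or t = 9.714 s.
The descending-branch root is 9.714 s.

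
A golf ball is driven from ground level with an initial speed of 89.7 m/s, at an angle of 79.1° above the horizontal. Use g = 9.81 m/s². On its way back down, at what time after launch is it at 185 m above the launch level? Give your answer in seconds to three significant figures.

Resolve: vₓ = 89.70 cos 79.1° = 16.96 m/s and v_y0 = 89.70 sin 79.1° = 88.08 m/s.
Set y = v_y0 t − ½ g t² = 185: 4.905 t² − 88.08 t + 185 = 0.
t = [88.08 ± √(88.08² − 2·9.81·185)] / 9.81 = (88.08 ± 64.25) / 9.81, so t = 2.429 s or t = 15.53 s.
The descending-branch root is 15.53 s.

15.5 s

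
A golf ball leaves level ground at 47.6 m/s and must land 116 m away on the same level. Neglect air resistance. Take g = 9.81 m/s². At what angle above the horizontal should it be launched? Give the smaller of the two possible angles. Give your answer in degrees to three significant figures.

15.1°

Level-ground range R = v₀² sin(2θ)/g ⇒ sin(2θ) = gR/v₀² = 9.81 × 116 / 47.6² = 0.5022.
2θ = 30.15° or 180° − 30.15° = 149.9°, so θ = 15.07° or 74.93°.
The smaller angle is 15.07°.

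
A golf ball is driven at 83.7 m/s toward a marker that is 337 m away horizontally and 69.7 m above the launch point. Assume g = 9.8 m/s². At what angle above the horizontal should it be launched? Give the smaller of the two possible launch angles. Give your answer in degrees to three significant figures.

26.7°

Trajectory: y = x tanθ − g x² (1 + tan²θ)/(2v₀²). With x = 337, y = 69.7, v₀ = 83.7, g = 9.80:
79.43 tan²θ − 337 tanθ + (149.1) = 0.
tanθ = [337 ± √(337² − 4 × 79.43 × (149.1))] / (2 × 79.43) = (337 ± 257.3) / 158.9, giving tanθ = 0.5019 or 3.741.
θ = 26.65° or 75.03°; the smaller is 26.65°.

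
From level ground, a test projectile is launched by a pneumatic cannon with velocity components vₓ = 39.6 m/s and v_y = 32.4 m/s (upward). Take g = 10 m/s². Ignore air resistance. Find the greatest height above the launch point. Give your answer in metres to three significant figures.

At the apex v_y = 0, so H = v_y0²/(2g) = 32.40²/20.00 = 52.49 m.

52.5 m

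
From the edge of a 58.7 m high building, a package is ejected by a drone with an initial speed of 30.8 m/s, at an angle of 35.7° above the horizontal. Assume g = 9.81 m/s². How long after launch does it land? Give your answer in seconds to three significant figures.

5.75 s

vₓ = 30.80 cos 35.7° = 25.01 m/s; v_y0 = 30.80 sin 35.7° = 17.97 m/s.
The projectile lands when y = 58.7 + (17.97) t − ½·9.81·t² = 0. Positive root: t = (17.97 + √(17.97² + 2·9.81·58.7)) / 9.81 = (17.97 + 38.40) / 9.81 = 5.747 s.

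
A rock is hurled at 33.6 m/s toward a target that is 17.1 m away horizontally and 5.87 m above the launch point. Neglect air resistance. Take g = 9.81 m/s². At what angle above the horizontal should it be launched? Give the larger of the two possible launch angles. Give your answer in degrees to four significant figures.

Trajectory: y = x tanθ − g x² (1 + tan²θ)/(2v₀²). With x = 17.1, y = 5.87, v₀ = 33.6, g = 9.81:
1.270 tan²θ − 17.1 tanθ + (7.140) = 0.
tanθ = [17.1 ± √(17.1² − 4 × 1.270 × (7.140))] / (2 × 1.270) = (17.1 ± 16.00) / 2.541, giving tanθ = 0.4314 or 13.03.
θ = 23.34° or 85.61°; the larger is 85.61°.

85.61°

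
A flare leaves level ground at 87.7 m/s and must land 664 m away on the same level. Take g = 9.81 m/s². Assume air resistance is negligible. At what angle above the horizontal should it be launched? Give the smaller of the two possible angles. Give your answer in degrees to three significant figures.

Level-ground range R = v₀² sin(2θ)/g ⇒ sin(2θ) = gR/v₀² = 9.81 × 664 / 87.7² = 0.8469.
2θ = 57.88° or 180° − 57.88° = 122.1°, so θ = 28.94° or 61.06°.
The smaller angle is 28.94°.

28.9°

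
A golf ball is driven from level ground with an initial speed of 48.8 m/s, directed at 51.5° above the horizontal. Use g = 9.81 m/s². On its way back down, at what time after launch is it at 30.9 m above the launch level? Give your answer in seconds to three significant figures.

6.87 s

Horizontal component vₓ = 48.80 cos 51.5° = 30.38 m/s; vertical v_y0 = 48.80 sin 51.5° = 38.19 m/s.
Set y = v_y0 t − ½ g t² = 30.9: 4.905 t² − 38.19 t + 30.9 = 0.
Quadratic formula: t = (38.19 ± √852.32) / 9.81 = (38.19 ± 29.19) / 9.81 → t = 0.9171 s or 6.869 s.
The descending-branch root is 6.869 s.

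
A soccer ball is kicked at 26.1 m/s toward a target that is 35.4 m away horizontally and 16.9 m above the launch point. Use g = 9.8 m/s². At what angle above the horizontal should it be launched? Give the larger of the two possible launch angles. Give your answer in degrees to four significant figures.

71.30°

Trajectory: y = x tanθ − g x² (1 + tan²θ)/(2v₀²). With x = 35.4, y = 16.9, v₀ = 26.1, g = 9.80:
9.014 tan²θ − 35.4 tanθ + (25.91) = 0.
tanθ = [35.4 ± √(35.4² − 4 × 9.014 × (25.91))] / (2 × 9.014) = (35.4 ± 17.85) / 18.03, giving tanθ = 0.9732 or 2.954.
θ = 44.22° or 71.30°; the larger is 71.30°.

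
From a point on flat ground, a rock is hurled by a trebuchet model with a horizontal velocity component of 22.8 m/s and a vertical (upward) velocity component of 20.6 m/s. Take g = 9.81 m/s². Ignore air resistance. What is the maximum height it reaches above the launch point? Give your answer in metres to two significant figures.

Maximum height: H = v_y0² / (2g) = 20.60² / (2 × 9.81) = 21.63 m.

22 m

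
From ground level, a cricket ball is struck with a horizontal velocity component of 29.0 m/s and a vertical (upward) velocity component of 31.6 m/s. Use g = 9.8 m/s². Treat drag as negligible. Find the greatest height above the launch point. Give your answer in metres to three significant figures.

Maximum height: H = v_y0² / (2g) = 31.60² / (2 × 9.80) = 50.95 m.

50.9 m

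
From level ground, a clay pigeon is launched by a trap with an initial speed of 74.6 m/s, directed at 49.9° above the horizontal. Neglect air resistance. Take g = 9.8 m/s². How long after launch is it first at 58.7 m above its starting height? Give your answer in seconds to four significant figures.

1.140 s

Resolve: vₓ = 74.60 cos 49.9° = 48.05 m/s and v_y0 = 74.60 sin 49.9° = 57.06 m/s.
Height y(t) = 57.06 t − 4.900 t² = 58.7 gives 4.900 t² − 57.06 t + 58.7 = 0.
Quadratic formula: t = (57.06 ± √2105.7) / 9.80 = (57.06 ± 45.89) / 9.80 → t = 1.140 s or 10.51 s.
The first (ascending) time is 1.140 s.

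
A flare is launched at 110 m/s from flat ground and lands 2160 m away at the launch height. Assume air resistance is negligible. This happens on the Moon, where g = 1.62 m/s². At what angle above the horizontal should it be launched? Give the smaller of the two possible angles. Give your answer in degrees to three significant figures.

8.40°

R = v₀² sin 2θ / g gives sin 2θ = gR/v₀² = 1.62·2160/110² = 0.2892.
2θ = 16.81° or 180° − 16.81° = 163.2°, so θ = 8.405° or 81.60°.
The smaller angle is 8.405°.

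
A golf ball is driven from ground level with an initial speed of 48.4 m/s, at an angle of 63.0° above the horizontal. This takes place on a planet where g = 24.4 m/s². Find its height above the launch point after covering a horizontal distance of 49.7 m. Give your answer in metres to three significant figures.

vₓ = 48.40 cos 63.0° = 21.97 m/s; v_y0 = 48.40 sin 63.0° = 43.12 m/s.
Time to reach x = 49.7 m: t = x/vₓ = 49.7/21.97 = 2.262 s.
Height: y = v_y0 t − ½ g t² = 43.12 × 2.262 − 12.20 × 2.262² = 97.54 − 62.41 = 35.13 m.

35.1 m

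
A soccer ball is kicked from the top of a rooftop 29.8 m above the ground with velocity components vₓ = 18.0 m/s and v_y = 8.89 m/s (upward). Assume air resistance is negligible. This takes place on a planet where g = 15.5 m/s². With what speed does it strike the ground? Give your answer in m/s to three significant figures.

The projectile lands when y = 29.8 + (8.890) t − ½·15.5·t² = 0. Positive root: t = (8.890 + √(8.890² + 2·15.5·29.8)) / 15.5 = (8.890 + 31.67) / 15.5 = 2.617 s.
Vertical velocity at impact: v_y = v_y0 − g t = 8.890 − 15.5 × 2.617 = −31.67 m/s.
Speed: |v| = √(vₓ² + v_y²) = √(18.00² + 31.67²) = 36.43 m/s.

36.4 m/s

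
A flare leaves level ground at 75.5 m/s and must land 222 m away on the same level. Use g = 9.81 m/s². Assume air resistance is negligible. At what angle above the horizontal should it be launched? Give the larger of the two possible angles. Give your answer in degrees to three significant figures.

78.8°

From R = (v₀²/g) sin 2θ: sin 2θ = 9.81 × 222 / 5700.2 = 0.3821.
2θ = 22.46° or 180° − 22.46° = 157.5°, so θ = 11.23° or 78.77°.
The larger angle is 78.77°.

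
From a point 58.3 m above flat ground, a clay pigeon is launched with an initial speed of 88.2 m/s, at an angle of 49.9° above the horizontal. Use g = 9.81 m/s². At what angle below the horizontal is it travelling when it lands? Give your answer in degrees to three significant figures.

vₓ = 88.20 cos 49.9° = 56.81 m/s; v_y0 = 88.20 sin 49.9° = 67.47 m/s.
Vertical motion (up positive, ground at y = 0): 4.905 t² − (67.47) t − 58.3 = 0, so t = (67.47 + √(67.47² + 2·9.81·58.3)) / 9.81 = (67.47 + 75.47) / 9.81 = 14.57 s.
At impact: v_y = v_y0 − g t = −75.47 m/s; vₓ = 56.81 m/s.
Angle below horizontal: arctan(|v_y|/vₓ) = arctan(75.47/56.81) = 53.03°.

53.0°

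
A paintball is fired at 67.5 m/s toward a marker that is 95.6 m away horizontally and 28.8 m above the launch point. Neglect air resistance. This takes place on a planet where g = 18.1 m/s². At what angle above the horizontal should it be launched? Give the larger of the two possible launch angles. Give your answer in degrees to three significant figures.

Trajectory: y = x tanθ − g x² (1 + tan²θ)/(2v₀²). With x = 95.6, y = 28.8, v₀ = 67.5, g = 18.1:
18.15 tan²θ − 95.6 tanθ + (46.95) = 0.
tanθ = [95.6 ± √(95.6² − 4 × 18.15 × (46.95))] / (2 × 18.15) = (95.6 ± 75.70) / 36.31, giving tanθ = 0.5482 or 4.718.
θ = 28.73° or 78.03°; the larger is 78.03°.

78.0°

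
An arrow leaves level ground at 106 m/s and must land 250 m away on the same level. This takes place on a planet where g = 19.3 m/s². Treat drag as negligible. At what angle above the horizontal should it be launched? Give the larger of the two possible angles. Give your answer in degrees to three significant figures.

77.3°

Level-ground range R = v₀² sin(2θ)/g ⇒ sin(2θ) = gR/v₀² = 19.3 × 250 / 106² = 0.4294.
2θ = 25.43° or 180° − 25.43° = 154.6°, so θ = 12.72° or 77.28°.
The larger angle is 77.28°.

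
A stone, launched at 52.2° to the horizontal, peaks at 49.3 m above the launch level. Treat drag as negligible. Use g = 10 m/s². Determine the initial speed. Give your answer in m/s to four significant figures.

At the peak v_y = 0, so v_y0 = √(2gH) = √(2 × 10.0 × 49.3) = 31.40 m/s.
v_y0 = v₀ sin θ ⇒ v₀ = 31.40 / sin 52.2° = 39.74 m/s.

39.74 m/s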